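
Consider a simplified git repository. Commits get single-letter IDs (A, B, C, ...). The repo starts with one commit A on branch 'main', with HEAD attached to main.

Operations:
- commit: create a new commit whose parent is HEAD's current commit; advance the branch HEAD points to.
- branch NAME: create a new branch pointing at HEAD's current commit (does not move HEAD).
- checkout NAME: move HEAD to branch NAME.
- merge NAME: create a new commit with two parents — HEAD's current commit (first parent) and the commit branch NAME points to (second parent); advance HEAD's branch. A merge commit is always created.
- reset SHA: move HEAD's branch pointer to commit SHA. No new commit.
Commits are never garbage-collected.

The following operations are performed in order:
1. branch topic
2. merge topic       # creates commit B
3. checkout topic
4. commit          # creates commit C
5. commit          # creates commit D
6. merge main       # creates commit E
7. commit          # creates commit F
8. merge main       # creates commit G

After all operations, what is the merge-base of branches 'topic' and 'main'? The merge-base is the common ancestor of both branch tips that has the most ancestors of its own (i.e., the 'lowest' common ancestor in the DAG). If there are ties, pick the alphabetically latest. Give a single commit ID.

After op 1 (branch): HEAD=main@A [main=A topic=A]
After op 2 (merge): HEAD=main@B [main=B topic=A]
After op 3 (checkout): HEAD=topic@A [main=B topic=A]
After op 4 (commit): HEAD=topic@C [main=B topic=C]
After op 5 (commit): HEAD=topic@D [main=B topic=D]
After op 6 (merge): HEAD=topic@E [main=B topic=E]
After op 7 (commit): HEAD=topic@F [main=B topic=F]
After op 8 (merge): HEAD=topic@G [main=B topic=G]
ancestors(topic=G): ['A', 'B', 'C', 'D', 'E', 'F', 'G']
ancestors(main=B): ['A', 'B']
common: ['A', 'B']

Answer: B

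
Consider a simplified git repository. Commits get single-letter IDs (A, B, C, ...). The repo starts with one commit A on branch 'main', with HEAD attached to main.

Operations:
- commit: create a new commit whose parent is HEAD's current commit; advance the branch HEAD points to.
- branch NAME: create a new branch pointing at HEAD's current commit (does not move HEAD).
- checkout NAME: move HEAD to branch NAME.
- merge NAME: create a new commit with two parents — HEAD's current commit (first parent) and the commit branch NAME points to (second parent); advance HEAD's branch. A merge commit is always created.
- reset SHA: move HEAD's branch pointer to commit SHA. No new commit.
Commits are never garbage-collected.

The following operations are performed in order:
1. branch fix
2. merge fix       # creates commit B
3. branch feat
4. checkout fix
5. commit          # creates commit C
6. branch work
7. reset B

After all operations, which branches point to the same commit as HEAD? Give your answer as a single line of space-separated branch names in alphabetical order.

After op 1 (branch): HEAD=main@A [fix=A main=A]
After op 2 (merge): HEAD=main@B [fix=A main=B]
After op 3 (branch): HEAD=main@B [feat=B fix=A main=B]
After op 4 (checkout): HEAD=fix@A [feat=B fix=A main=B]
After op 5 (commit): HEAD=fix@C [feat=B fix=C main=B]
After op 6 (branch): HEAD=fix@C [feat=B fix=C main=B work=C]
After op 7 (reset): HEAD=fix@B [feat=B fix=B main=B work=C]

Answer: feat fix main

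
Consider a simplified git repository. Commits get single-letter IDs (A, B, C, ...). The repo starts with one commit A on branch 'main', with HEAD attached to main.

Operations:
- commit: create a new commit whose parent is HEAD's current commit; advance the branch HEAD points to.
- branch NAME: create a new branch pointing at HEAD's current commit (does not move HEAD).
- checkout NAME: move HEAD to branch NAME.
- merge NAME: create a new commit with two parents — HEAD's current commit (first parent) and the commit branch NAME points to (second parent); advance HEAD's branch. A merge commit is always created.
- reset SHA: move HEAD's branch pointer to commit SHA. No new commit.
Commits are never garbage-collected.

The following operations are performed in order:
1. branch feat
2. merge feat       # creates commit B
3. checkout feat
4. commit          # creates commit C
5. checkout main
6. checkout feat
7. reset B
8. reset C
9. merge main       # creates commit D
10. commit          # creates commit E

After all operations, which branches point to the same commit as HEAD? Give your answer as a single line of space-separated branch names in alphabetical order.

Answer: feat

Derivation:
After op 1 (branch): HEAD=main@A [feat=A main=A]
After op 2 (merge): HEAD=main@B [feat=A main=B]
After op 3 (checkout): HEAD=feat@A [feat=A main=B]
After op 4 (commit): HEAD=feat@C [feat=C main=B]
After op 5 (checkout): HEAD=main@B [feat=C main=B]
After op 6 (checkout): HEAD=feat@C [feat=C main=B]
After op 7 (reset): HEAD=feat@B [feat=B main=B]
After op 8 (reset): HEAD=feat@C [feat=C main=B]
After op 9 (merge): HEAD=feat@D [feat=D main=B]
After op 10 (commit): HEAD=feat@E [feat=E main=B]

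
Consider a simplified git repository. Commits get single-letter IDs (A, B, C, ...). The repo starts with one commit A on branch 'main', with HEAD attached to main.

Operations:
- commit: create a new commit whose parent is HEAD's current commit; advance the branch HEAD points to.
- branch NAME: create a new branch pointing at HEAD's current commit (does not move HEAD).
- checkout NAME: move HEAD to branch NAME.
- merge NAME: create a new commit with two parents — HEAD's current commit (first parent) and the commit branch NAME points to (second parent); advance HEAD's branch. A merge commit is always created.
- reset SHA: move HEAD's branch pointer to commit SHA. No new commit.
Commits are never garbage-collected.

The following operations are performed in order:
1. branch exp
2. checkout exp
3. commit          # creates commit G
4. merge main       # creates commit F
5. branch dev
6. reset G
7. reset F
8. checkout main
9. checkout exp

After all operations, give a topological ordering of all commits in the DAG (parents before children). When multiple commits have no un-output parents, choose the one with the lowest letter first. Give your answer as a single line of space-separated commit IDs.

After op 1 (branch): HEAD=main@A [exp=A main=A]
After op 2 (checkout): HEAD=exp@A [exp=A main=A]
After op 3 (commit): HEAD=exp@G [exp=G main=A]
After op 4 (merge): HEAD=exp@F [exp=F main=A]
After op 5 (branch): HEAD=exp@F [dev=F exp=F main=A]
After op 6 (reset): HEAD=exp@G [dev=F exp=G main=A]
After op 7 (reset): HEAD=exp@F [dev=F exp=F main=A]
After op 8 (checkout): HEAD=main@A [dev=F exp=F main=A]
After op 9 (checkout): HEAD=exp@F [dev=F exp=F main=A]
commit A: parents=[]
commit F: parents=['G', 'A']
commit G: parents=['A']

Answer: A G F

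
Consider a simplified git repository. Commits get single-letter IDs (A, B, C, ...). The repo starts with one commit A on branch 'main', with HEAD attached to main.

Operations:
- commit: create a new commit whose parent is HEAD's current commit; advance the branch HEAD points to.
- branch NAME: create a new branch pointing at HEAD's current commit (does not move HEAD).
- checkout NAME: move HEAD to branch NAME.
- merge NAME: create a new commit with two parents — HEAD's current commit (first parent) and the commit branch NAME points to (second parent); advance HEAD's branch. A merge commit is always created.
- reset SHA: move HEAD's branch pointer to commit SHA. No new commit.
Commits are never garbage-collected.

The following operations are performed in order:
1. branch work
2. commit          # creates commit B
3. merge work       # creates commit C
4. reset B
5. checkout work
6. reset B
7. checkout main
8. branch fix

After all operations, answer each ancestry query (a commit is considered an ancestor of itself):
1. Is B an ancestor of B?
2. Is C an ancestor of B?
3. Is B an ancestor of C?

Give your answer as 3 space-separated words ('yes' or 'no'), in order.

Answer: yes no yes

Derivation:
After op 1 (branch): HEAD=main@A [main=A work=A]
After op 2 (commit): HEAD=main@B [main=B work=A]
After op 3 (merge): HEAD=main@C [main=C work=A]
After op 4 (reset): HEAD=main@B [main=B work=A]
After op 5 (checkout): HEAD=work@A [main=B work=A]
After op 6 (reset): HEAD=work@B [main=B work=B]
After op 7 (checkout): HEAD=main@B [main=B work=B]
After op 8 (branch): HEAD=main@B [fix=B main=B work=B]
ancestors(B) = {A,B}; B in? yes
ancestors(B) = {A,B}; C in? no
ancestors(C) = {A,B,C}; B in? yes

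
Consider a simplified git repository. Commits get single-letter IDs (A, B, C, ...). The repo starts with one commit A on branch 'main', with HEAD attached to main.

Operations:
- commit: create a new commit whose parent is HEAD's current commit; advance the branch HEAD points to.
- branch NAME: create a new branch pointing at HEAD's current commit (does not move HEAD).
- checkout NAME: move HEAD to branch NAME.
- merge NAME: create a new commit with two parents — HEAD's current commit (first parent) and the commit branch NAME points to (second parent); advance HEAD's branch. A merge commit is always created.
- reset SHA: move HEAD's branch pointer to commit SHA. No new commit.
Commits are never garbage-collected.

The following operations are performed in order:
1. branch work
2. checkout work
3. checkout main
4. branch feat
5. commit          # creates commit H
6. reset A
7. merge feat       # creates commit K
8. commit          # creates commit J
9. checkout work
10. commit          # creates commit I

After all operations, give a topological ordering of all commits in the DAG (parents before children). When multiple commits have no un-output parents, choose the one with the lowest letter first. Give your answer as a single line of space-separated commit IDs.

Answer: A H I K J

Derivation:
After op 1 (branch): HEAD=main@A [main=A work=A]
After op 2 (checkout): HEAD=work@A [main=A work=A]
After op 3 (checkout): HEAD=main@A [main=A work=A]
After op 4 (branch): HEAD=main@A [feat=A main=A work=A]
After op 5 (commit): HEAD=main@H [feat=A main=H work=A]
After op 6 (reset): HEAD=main@A [feat=A main=A work=A]
After op 7 (merge): HEAD=main@K [feat=A main=K work=A]
After op 8 (commit): HEAD=main@J [feat=A main=J work=A]
After op 9 (checkout): HEAD=work@A [feat=A main=J work=A]
After op 10 (commit): HEAD=work@I [feat=A main=J work=I]
commit A: parents=[]
commit H: parents=['A']
commit I: parents=['A']
commit J: parents=['K']
commit K: parents=['A', 'A']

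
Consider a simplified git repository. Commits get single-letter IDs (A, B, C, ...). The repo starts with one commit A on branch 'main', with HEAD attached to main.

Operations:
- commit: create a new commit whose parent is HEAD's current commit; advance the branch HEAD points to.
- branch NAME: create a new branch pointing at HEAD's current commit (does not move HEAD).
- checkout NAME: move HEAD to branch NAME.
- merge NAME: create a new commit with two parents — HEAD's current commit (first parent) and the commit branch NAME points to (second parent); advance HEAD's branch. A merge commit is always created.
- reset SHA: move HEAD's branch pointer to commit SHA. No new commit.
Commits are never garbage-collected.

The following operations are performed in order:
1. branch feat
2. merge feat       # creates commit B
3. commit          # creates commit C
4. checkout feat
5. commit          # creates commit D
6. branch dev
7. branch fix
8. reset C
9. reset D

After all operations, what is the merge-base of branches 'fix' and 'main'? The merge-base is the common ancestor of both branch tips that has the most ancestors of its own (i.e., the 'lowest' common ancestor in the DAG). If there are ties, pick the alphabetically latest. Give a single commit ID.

After op 1 (branch): HEAD=main@A [feat=A main=A]
After op 2 (merge): HEAD=main@B [feat=A main=B]
After op 3 (commit): HEAD=main@C [feat=A main=C]
After op 4 (checkout): HEAD=feat@A [feat=A main=C]
After op 5 (commit): HEAD=feat@D [feat=D main=C]
After op 6 (branch): HEAD=feat@D [dev=D feat=D main=C]
After op 7 (branch): HEAD=feat@D [dev=D feat=D fix=D main=C]
After op 8 (reset): HEAD=feat@C [dev=D feat=C fix=D main=C]
After op 9 (reset): HEAD=feat@D [dev=D feat=D fix=D main=C]
ancestors(fix=D): ['A', 'D']
ancestors(main=C): ['A', 'B', 'C']
common: ['A']

Answer: A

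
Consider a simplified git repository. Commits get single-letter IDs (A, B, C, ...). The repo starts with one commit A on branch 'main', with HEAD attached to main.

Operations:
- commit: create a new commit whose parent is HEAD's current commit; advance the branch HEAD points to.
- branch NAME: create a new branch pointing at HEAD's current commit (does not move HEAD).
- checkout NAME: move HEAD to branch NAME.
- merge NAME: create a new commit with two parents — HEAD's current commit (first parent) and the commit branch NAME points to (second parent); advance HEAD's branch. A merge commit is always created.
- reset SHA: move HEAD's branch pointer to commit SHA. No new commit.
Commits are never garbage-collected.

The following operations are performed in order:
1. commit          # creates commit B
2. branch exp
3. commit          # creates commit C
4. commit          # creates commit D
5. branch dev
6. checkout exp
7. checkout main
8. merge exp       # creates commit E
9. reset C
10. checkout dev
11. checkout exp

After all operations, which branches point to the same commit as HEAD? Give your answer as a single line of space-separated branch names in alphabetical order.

After op 1 (commit): HEAD=main@B [main=B]
After op 2 (branch): HEAD=main@B [exp=B main=B]
After op 3 (commit): HEAD=main@C [exp=B main=C]
After op 4 (commit): HEAD=main@D [exp=B main=D]
After op 5 (branch): HEAD=main@D [dev=D exp=B main=D]
After op 6 (checkout): HEAD=exp@B [dev=D exp=B main=D]
After op 7 (checkout): HEAD=main@D [dev=D exp=B main=D]
After op 8 (merge): HEAD=main@E [dev=D exp=B main=E]
After op 9 (reset): HEAD=main@C [dev=D exp=B main=C]
After op 10 (checkout): HEAD=dev@D [dev=D exp=B main=C]
After op 11 (checkout): HEAD=exp@B [dev=D exp=B main=C]

Answer: exp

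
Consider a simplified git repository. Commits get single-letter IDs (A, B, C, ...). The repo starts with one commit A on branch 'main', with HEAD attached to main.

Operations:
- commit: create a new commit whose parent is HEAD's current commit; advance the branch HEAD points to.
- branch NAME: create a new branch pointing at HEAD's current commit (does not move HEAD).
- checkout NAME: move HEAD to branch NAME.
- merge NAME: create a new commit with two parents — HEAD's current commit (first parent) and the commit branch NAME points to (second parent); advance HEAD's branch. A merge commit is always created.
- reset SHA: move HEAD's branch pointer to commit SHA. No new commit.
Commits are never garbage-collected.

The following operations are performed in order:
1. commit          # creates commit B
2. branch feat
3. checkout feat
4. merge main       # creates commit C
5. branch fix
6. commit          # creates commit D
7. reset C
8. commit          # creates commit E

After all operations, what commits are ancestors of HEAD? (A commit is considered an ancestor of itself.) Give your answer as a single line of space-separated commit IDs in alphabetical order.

After op 1 (commit): HEAD=main@B [main=B]
After op 2 (branch): HEAD=main@B [feat=B main=B]
After op 3 (checkout): HEAD=feat@B [feat=B main=B]
After op 4 (merge): HEAD=feat@C [feat=C main=B]
After op 5 (branch): HEAD=feat@C [feat=C fix=C main=B]
After op 6 (commit): HEAD=feat@D [feat=D fix=C main=B]
After op 7 (reset): HEAD=feat@C [feat=C fix=C main=B]
After op 8 (commit): HEAD=feat@E [feat=E fix=C main=B]

Answer: A B C E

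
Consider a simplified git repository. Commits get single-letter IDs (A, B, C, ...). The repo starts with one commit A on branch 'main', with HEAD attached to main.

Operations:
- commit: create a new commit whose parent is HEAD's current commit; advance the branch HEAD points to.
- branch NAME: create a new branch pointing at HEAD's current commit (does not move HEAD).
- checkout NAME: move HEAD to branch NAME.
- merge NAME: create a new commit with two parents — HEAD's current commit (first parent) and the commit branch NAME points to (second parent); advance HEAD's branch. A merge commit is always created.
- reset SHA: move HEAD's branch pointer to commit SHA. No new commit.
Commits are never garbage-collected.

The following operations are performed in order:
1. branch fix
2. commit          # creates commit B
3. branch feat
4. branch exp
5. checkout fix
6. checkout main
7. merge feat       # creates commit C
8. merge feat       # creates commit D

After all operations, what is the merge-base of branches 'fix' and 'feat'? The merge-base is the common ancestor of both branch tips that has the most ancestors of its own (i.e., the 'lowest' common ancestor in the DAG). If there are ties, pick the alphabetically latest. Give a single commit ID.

Answer: A

Derivation:
After op 1 (branch): HEAD=main@A [fix=A main=A]
After op 2 (commit): HEAD=main@B [fix=A main=B]
After op 3 (branch): HEAD=main@B [feat=B fix=A main=B]
After op 4 (branch): HEAD=main@B [exp=B feat=B fix=A main=B]
After op 5 (checkout): HEAD=fix@A [exp=B feat=B fix=A main=B]
After op 6 (checkout): HEAD=main@B [exp=B feat=B fix=A main=B]
After op 7 (merge): HEAD=main@C [exp=B feat=B fix=A main=C]
After op 8 (merge): HEAD=main@D [exp=B feat=B fix=A main=D]
ancestors(fix=A): ['A']
ancestors(feat=B): ['A', 'B']
common: ['A']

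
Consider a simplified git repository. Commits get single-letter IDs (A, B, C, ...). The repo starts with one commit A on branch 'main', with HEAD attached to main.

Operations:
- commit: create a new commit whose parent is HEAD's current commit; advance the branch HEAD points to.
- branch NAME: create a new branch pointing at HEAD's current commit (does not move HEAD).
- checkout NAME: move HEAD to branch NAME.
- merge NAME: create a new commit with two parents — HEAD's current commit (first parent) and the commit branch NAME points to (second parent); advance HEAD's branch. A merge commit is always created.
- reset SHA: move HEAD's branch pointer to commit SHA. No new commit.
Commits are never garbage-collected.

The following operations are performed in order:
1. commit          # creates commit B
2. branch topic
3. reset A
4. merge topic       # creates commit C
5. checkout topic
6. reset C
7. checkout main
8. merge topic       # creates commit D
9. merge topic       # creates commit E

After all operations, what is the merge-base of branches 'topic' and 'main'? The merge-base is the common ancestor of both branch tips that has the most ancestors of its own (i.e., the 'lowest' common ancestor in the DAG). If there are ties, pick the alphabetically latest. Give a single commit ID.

Answer: C

Derivation:
After op 1 (commit): HEAD=main@B [main=B]
After op 2 (branch): HEAD=main@B [main=B topic=B]
After op 3 (reset): HEAD=main@A [main=A topic=B]
After op 4 (merge): HEAD=main@C [main=C topic=B]
After op 5 (checkout): HEAD=topic@B [main=C topic=B]
After op 6 (reset): HEAD=topic@C [main=C topic=C]
After op 7 (checkout): HEAD=main@C [main=C topic=C]
After op 8 (merge): HEAD=main@D [main=D topic=C]
After op 9 (merge): HEAD=main@E [main=E topic=C]
ancestors(topic=C): ['A', 'B', 'C']
ancestors(main=E): ['A', 'B', 'C', 'D', 'E']
common: ['A', 'B', 'C']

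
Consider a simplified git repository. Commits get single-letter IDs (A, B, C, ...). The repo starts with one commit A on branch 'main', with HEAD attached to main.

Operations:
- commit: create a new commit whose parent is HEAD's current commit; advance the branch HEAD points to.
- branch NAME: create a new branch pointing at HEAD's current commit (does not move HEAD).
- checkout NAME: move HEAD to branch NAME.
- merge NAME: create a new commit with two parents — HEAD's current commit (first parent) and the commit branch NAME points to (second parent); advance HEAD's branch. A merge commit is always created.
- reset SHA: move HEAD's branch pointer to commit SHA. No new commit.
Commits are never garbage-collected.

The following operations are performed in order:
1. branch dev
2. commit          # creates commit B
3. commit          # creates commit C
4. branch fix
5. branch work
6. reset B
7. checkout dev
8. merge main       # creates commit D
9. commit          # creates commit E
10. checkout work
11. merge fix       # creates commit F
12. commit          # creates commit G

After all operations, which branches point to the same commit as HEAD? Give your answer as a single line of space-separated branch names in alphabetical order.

After op 1 (branch): HEAD=main@A [dev=A main=A]
After op 2 (commit): HEAD=main@B [dev=A main=B]
After op 3 (commit): HEAD=main@C [dev=A main=C]
After op 4 (branch): HEAD=main@C [dev=A fix=C main=C]
After op 5 (branch): HEAD=main@C [dev=A fix=C main=C work=C]
After op 6 (reset): HEAD=main@B [dev=A fix=C main=B work=C]
After op 7 (checkout): HEAD=dev@A [dev=A fix=C main=B work=C]
After op 8 (merge): HEAD=dev@D [dev=D fix=C main=B work=C]
After op 9 (commit): HEAD=dev@E [dev=E fix=C main=B work=C]
After op 10 (checkout): HEAD=work@C [dev=E fix=C main=B work=C]
After op 11 (merge): HEAD=work@F [dev=E fix=C main=B work=F]
After op 12 (commit): HEAD=work@G [dev=E fix=C main=B work=G]

Answer: work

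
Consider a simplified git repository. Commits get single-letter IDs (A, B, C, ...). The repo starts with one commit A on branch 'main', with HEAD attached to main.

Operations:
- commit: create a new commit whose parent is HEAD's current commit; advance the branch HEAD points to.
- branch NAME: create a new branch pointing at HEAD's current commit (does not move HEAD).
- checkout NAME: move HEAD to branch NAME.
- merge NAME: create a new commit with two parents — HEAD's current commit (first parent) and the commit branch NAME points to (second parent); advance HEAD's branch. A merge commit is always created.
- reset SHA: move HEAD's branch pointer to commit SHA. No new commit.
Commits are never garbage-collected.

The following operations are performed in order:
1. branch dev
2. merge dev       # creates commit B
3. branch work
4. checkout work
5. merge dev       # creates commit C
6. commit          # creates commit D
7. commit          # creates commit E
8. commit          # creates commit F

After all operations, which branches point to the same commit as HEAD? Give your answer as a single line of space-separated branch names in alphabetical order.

After op 1 (branch): HEAD=main@A [dev=A main=A]
After op 2 (merge): HEAD=main@B [dev=A main=B]
After op 3 (branch): HEAD=main@B [dev=A main=B work=B]
After op 4 (checkout): HEAD=work@B [dev=A main=B work=B]
After op 5 (merge): HEAD=work@C [dev=A main=B work=C]
After op 6 (commit): HEAD=work@D [dev=A main=B work=D]
After op 7 (commit): HEAD=work@E [dev=A main=B work=E]
After op 8 (commit): HEAD=work@F [dev=A main=B work=F]

Answer: work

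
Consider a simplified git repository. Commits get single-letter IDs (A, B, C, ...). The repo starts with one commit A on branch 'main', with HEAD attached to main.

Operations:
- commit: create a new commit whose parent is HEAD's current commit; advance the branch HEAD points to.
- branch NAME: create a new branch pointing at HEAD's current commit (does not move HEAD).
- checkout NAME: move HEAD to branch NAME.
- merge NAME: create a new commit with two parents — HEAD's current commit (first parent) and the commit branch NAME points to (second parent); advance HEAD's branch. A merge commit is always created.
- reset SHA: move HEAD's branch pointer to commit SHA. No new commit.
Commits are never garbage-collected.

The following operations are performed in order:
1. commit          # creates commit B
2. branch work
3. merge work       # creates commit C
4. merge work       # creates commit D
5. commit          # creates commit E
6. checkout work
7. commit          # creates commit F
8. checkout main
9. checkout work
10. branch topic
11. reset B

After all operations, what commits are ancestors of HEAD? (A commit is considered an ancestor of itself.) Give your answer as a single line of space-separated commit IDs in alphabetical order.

After op 1 (commit): HEAD=main@B [main=B]
After op 2 (branch): HEAD=main@B [main=B work=B]
After op 3 (merge): HEAD=main@C [main=C work=B]
After op 4 (merge): HEAD=main@D [main=D work=B]
After op 5 (commit): HEAD=main@E [main=E work=B]
After op 6 (checkout): HEAD=work@B [main=E work=B]
After op 7 (commit): HEAD=work@F [main=E work=F]
After op 8 (checkout): HEAD=main@E [main=E work=F]
After op 9 (checkout): HEAD=work@F [main=E work=F]
After op 10 (branch): HEAD=work@F [main=E topic=F work=F]
After op 11 (reset): HEAD=work@B [main=E topic=F work=B]

Answer: A B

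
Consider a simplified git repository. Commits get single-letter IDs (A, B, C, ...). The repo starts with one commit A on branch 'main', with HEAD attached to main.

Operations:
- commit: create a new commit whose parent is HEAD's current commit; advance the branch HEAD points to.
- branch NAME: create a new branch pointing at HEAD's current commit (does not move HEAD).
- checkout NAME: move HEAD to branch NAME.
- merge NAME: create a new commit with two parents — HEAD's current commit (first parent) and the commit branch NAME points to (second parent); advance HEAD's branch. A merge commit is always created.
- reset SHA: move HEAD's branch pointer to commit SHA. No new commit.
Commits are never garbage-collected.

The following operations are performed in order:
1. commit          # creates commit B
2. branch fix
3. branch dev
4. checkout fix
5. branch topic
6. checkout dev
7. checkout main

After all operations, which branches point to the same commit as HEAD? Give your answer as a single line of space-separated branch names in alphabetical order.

After op 1 (commit): HEAD=main@B [main=B]
After op 2 (branch): HEAD=main@B [fix=B main=B]
After op 3 (branch): HEAD=main@B [dev=B fix=B main=B]
After op 4 (checkout): HEAD=fix@B [dev=B fix=B main=B]
After op 5 (branch): HEAD=fix@B [dev=B fix=B main=B topic=B]
After op 6 (checkout): HEAD=dev@B [dev=B fix=B main=B topic=B]
After op 7 (checkout): HEAD=main@B [dev=B fix=B main=B topic=B]

Answer: dev fix main topic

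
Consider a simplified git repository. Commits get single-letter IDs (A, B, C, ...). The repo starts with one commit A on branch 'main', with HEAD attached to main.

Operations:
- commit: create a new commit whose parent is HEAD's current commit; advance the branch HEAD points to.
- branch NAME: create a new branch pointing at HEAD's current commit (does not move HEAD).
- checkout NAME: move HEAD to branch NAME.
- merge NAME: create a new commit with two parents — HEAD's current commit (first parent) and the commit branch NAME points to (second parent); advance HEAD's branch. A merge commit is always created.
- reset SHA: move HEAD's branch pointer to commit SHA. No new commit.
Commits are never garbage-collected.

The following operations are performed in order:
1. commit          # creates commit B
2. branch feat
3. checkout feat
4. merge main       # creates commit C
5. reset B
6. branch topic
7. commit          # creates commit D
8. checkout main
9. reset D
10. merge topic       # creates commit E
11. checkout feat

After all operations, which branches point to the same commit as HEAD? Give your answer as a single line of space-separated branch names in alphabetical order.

Answer: feat

Derivation:
After op 1 (commit): HEAD=main@B [main=B]
After op 2 (branch): HEAD=main@B [feat=B main=B]
After op 3 (checkout): HEAD=feat@B [feat=B main=B]
After op 4 (merge): HEAD=feat@C [feat=C main=B]
After op 5 (reset): HEAD=feat@B [feat=B main=B]
After op 6 (branch): HEAD=feat@B [feat=B main=B topic=B]
After op 7 (commit): HEAD=feat@D [feat=D main=B topic=B]
After op 8 (checkout): HEAD=main@B [feat=D main=B topic=B]
After op 9 (reset): HEAD=main@D [feat=D main=D topic=B]
After op 10 (merge): HEAD=main@E [feat=D main=E topic=B]
After op 11 (checkout): HEAD=feat@D [feat=D main=E topic=B]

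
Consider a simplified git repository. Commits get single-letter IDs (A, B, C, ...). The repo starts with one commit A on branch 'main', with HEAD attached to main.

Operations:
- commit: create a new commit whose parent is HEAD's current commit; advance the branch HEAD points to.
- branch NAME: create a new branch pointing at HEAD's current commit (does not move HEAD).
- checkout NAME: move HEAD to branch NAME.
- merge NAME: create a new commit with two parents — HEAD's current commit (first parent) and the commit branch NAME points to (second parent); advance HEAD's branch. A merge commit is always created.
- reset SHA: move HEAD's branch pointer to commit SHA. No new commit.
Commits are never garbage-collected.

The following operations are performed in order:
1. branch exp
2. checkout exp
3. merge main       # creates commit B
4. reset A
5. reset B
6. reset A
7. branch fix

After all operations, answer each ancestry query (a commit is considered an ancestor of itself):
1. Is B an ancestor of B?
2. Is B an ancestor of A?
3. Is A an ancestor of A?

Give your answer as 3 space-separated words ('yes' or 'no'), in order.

After op 1 (branch): HEAD=main@A [exp=A main=A]
After op 2 (checkout): HEAD=exp@A [exp=A main=A]
After op 3 (merge): HEAD=exp@B [exp=B main=A]
After op 4 (reset): HEAD=exp@A [exp=A main=A]
After op 5 (reset): HEAD=exp@B [exp=B main=A]
After op 6 (reset): HEAD=exp@A [exp=A main=A]
After op 7 (branch): HEAD=exp@A [exp=A fix=A main=A]
ancestors(B) = {A,B}; B in? yes
ancestors(A) = {A}; B in? no
ancestors(A) = {A}; A in? yes

Answer: yes no yes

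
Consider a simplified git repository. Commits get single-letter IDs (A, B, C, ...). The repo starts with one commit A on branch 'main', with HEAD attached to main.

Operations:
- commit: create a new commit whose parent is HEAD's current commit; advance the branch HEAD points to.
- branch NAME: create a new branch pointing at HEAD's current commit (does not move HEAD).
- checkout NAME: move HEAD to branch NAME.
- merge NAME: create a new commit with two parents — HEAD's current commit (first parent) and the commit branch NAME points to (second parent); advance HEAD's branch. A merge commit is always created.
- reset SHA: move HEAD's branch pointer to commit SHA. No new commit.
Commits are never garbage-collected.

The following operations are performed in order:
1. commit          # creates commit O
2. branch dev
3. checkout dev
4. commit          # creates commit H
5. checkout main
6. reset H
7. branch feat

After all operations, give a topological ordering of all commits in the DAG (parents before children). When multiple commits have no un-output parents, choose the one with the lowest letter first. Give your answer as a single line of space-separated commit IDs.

After op 1 (commit): HEAD=main@O [main=O]
After op 2 (branch): HEAD=main@O [dev=O main=O]
After op 3 (checkout): HEAD=dev@O [dev=O main=O]
After op 4 (commit): HEAD=dev@H [dev=H main=O]
After op 5 (checkout): HEAD=main@O [dev=H main=O]
After op 6 (reset): HEAD=main@H [dev=H main=H]
After op 7 (branch): HEAD=main@H [dev=H feat=H main=H]
commit A: parents=[]
commit H: parents=['O']
commit O: parents=['A']

Answer: A O H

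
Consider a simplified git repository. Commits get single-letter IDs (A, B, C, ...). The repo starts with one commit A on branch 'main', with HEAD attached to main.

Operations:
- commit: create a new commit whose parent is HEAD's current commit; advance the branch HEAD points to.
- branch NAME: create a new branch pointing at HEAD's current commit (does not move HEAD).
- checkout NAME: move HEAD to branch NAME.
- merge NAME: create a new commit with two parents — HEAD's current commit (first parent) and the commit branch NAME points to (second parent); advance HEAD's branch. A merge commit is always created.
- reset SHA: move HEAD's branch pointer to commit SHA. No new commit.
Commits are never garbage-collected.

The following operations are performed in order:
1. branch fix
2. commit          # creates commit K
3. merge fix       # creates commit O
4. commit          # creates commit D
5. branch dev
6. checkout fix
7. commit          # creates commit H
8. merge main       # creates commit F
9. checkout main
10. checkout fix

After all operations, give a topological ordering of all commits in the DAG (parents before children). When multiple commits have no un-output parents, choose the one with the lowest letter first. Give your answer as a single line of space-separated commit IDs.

Answer: A H K O D F

Derivation:
After op 1 (branch): HEAD=main@A [fix=A main=A]
After op 2 (commit): HEAD=main@K [fix=A main=K]
After op 3 (merge): HEAD=main@O [fix=A main=O]
After op 4 (commit): HEAD=main@D [fix=A main=D]
After op 5 (branch): HEAD=main@D [dev=D fix=A main=D]
After op 6 (checkout): HEAD=fix@A [dev=D fix=A main=D]
After op 7 (commit): HEAD=fix@H [dev=D fix=H main=D]
After op 8 (merge): HEAD=fix@F [dev=D fix=F main=D]
After op 9 (checkout): HEAD=main@D [dev=D fix=F main=D]
After op 10 (checkout): HEAD=fix@F [dev=D fix=F main=D]
commit A: parents=[]
commit D: parents=['O']
commit F: parents=['H', 'D']
commit H: parents=['A']
commit K: parents=['A']
commit O: parents=['K', 'A']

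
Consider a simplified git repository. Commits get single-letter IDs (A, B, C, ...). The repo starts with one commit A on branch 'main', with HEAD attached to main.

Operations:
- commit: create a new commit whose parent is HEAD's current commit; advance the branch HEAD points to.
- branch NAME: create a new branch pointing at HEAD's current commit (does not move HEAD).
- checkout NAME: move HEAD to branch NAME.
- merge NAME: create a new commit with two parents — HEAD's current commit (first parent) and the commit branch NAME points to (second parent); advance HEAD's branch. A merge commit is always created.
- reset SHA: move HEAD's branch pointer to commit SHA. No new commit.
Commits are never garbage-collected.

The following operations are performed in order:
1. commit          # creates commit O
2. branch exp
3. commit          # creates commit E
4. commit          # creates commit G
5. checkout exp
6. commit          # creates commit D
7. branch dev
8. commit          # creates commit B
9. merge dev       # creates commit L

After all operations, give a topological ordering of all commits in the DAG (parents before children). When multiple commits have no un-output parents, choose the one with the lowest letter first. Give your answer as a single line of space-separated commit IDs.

After op 1 (commit): HEAD=main@O [main=O]
After op 2 (branch): HEAD=main@O [exp=O main=O]
After op 3 (commit): HEAD=main@E [exp=O main=E]
After op 4 (commit): HEAD=main@G [exp=O main=G]
After op 5 (checkout): HEAD=exp@O [exp=O main=G]
After op 6 (commit): HEAD=exp@D [exp=D main=G]
After op 7 (branch): HEAD=exp@D [dev=D exp=D main=G]
After op 8 (commit): HEAD=exp@B [dev=D exp=B main=G]
After op 9 (merge): HEAD=exp@L [dev=D exp=L main=G]
commit A: parents=[]
commit B: parents=['D']
commit D: parents=['O']
commit E: parents=['O']
commit G: parents=['E']
commit L: parents=['B', 'D']
commit O: parents=['A']

Answer: A O D B E G L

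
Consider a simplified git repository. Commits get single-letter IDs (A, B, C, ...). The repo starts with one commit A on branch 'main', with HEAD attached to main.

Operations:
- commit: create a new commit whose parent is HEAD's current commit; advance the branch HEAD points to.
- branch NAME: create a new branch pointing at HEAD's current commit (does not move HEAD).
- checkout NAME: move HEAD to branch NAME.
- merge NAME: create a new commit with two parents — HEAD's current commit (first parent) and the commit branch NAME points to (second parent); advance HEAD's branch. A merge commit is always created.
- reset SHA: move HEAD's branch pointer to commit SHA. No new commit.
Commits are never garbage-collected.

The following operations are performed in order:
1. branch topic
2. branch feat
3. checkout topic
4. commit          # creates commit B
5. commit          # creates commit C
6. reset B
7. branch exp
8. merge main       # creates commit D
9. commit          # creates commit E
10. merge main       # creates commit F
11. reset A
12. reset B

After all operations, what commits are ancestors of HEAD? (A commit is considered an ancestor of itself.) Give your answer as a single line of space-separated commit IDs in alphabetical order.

After op 1 (branch): HEAD=main@A [main=A topic=A]
After op 2 (branch): HEAD=main@A [feat=A main=A topic=A]
After op 3 (checkout): HEAD=topic@A [feat=A main=A topic=A]
After op 4 (commit): HEAD=topic@B [feat=A main=A topic=B]
After op 5 (commit): HEAD=topic@C [feat=A main=A topic=C]
After op 6 (reset): HEAD=topic@B [feat=A main=A topic=B]
After op 7 (branch): HEAD=topic@B [exp=B feat=A main=A topic=B]
After op 8 (merge): HEAD=topic@D [exp=B feat=A main=A topic=D]
After op 9 (commit): HEAD=topic@E [exp=B feat=A main=A topic=E]
After op 10 (merge): HEAD=topic@F [exp=B feat=A main=A topic=F]
After op 11 (reset): HEAD=topic@A [exp=B feat=A main=A topic=A]
After op 12 (reset): HEAD=topic@B [exp=B feat=A main=A topic=B]

Answer: A B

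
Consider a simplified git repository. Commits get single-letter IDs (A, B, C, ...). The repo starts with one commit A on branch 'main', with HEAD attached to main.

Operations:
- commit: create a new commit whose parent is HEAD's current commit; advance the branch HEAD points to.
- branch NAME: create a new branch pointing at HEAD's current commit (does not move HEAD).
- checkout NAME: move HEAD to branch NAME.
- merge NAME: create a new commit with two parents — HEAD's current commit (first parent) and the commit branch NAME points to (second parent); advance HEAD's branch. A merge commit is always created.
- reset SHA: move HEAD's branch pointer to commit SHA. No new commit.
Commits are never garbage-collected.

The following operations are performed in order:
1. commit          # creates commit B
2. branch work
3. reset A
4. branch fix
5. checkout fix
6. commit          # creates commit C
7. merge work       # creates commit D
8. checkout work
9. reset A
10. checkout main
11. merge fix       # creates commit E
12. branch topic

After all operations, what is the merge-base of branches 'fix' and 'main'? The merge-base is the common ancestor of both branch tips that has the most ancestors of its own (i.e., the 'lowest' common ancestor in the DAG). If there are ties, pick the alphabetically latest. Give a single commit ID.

Answer: D

Derivation:
After op 1 (commit): HEAD=main@B [main=B]
After op 2 (branch): HEAD=main@B [main=B work=B]
After op 3 (reset): HEAD=main@A [main=A work=B]
After op 4 (branch): HEAD=main@A [fix=A main=A work=B]
After op 5 (checkout): HEAD=fix@A [fix=A main=A work=B]
After op 6 (commit): HEAD=fix@C [fix=C main=A work=B]
After op 7 (merge): HEAD=fix@D [fix=D main=A work=B]
After op 8 (checkout): HEAD=work@B [fix=D main=A work=B]
After op 9 (reset): HEAD=work@A [fix=D main=A work=A]
After op 10 (checkout): HEAD=main@A [fix=D main=A work=A]
After op 11 (merge): HEAD=main@E [fix=D main=E work=A]
After op 12 (branch): HEAD=main@E [fix=D main=E topic=E work=A]
ancestors(fix=D): ['A', 'B', 'C', 'D']
ancestors(main=E): ['A', 'B', 'C', 'D', 'E']
common: ['A', 'B', 'C', 'D']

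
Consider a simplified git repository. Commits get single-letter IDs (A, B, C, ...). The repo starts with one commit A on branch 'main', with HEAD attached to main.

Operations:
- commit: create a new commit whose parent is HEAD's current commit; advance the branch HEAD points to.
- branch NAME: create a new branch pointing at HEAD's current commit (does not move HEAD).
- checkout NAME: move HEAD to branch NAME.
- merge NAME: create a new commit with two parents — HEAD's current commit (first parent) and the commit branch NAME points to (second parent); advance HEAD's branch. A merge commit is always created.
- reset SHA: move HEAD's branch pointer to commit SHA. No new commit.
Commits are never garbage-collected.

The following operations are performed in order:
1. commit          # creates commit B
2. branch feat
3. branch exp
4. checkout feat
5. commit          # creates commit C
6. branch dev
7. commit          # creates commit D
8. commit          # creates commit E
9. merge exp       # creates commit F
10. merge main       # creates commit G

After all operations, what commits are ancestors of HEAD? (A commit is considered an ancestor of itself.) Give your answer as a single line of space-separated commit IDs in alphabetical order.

Answer: A B C D E F G

Derivation:
After op 1 (commit): HEAD=main@B [main=B]
After op 2 (branch): HEAD=main@B [feat=B main=B]
After op 3 (branch): HEAD=main@B [exp=B feat=B main=B]
After op 4 (checkout): HEAD=feat@B [exp=B feat=B main=B]
After op 5 (commit): HEAD=feat@C [exp=B feat=C main=B]
After op 6 (branch): HEAD=feat@C [dev=C exp=B feat=C main=B]
After op 7 (commit): HEAD=feat@D [dev=C exp=B feat=D main=B]
After op 8 (commit): HEAD=feat@E [dev=C exp=B feat=E main=B]
After op 9 (merge): HEAD=feat@F [dev=C exp=B feat=F main=B]
After op 10 (merge): HEAD=feat@G [dev=C exp=B feat=G main=B]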